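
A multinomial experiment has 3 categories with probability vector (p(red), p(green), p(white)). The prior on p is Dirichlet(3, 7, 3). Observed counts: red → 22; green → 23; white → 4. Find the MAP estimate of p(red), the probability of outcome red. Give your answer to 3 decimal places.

The posterior is Dirichlet(αᵢ + nᵢ) = Dirichlet(25, 30, 7).
For a Dirichlet(a₁,…,a_K) with all aᵢ > 1, the mode has j-th component (aⱼ − 1)/(Σaᵢ − K).
Here Σaᵢ = 62 and K = 3, so p(red) = (25 − 1)/(62 − 3) = 24/59 ≈ 0.407.

MAP estimate of p(red) = 0.407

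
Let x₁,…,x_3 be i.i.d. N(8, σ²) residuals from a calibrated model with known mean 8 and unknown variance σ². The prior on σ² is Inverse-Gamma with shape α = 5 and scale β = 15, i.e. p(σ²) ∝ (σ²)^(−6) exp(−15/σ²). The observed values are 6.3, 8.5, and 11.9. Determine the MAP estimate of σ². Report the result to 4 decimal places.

σ̂²_MAP = 3.2233

Sum of squared deviations about the known mean: SS = (6.3−8)² + (8.5−8)² + (11.9−8)² = 18.35.
The Normal likelihood contributes (σ²)^(−n/2) exp(−SS/(2σ²)), so the posterior is Inverse-Gamma(α + n/2, β + SS/2) = Inverse-Gamma(6.5, 24.175).
The mode of Inverse-Gamma(a, b) is b/(a+1) = 24.175/7.5 ≈ 3.2233.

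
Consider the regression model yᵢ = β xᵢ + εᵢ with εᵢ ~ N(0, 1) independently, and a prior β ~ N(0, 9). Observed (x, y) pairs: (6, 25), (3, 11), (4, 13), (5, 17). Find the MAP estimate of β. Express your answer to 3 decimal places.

log p(β | y) = −Σ(yᵢ − βxᵢ)²/(2·1) − β²/(2·9) + const.
Setting the derivative to zero: Σxᵢ(yᵢ − βxᵢ)/1 − β/9 = 0, so β = Σxᵢyᵢ / (Σxᵢ² + σ²/τ²).
Σxᵢyᵢ = 6·25 + 3·11 + 4·13 + 5·17 = 320; Σxᵢ² = 86; σ²/τ² = 1/9.
β̂_MAP = 320 / (86 + 1/9) = 320/(775/9) = 576/155 ≈ 3.716.

β̂_MAP = 3.716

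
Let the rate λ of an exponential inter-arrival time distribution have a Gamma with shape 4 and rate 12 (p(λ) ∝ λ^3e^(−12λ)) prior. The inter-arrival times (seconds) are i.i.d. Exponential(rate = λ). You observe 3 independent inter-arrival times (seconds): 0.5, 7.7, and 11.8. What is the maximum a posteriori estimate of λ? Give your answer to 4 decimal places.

The Exponential(rate=λ) likelihood is ∝ λ^n e^(−λΣtᵢ). Here n = 3 and Σtᵢ = 0.5 + 7.7 + 11.8 = 20.
Posterior ∝ λ^3e^(−12λ) · λ^3e^(−20λ) = λ^6e^(−32λ), i.e. Gamma(7, 32).
Mode = (a−1)/b = 6/32 ≈ 0.1875.

λ̂_MAP = 0.1875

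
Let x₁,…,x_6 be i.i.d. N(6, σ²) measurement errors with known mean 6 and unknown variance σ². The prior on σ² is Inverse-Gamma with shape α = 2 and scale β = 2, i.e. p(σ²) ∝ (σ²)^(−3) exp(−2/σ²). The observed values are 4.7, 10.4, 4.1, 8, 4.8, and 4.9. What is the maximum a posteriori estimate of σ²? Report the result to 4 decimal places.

Sum of squared deviations about the known mean: SS = (4.7−6)² + (10.4−6)² + (4.1−6)² + (8−6)² + (4.8−6)² + (4.9−6)² = 31.31.
The Normal likelihood contributes (σ²)^(−n/2) exp(−SS/(2σ²)), so the posterior is Inverse-Gamma(α + n/2, β + SS/2) = Inverse-Gamma(5, 17.655).
The mode of Inverse-Gamma(a, b) is b/(a+1) = 17.655/6 ≈ 2.9425.

σ̂²_MAP = 2.9425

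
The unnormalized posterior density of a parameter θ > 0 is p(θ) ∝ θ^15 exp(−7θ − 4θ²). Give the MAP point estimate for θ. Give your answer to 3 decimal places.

θ̂_MAP = 1.000

ℓ'(θ) = 15/θ − 7 − 8θ. Setting this to zero and multiplying by θ: 8θ² + 7θ − 15 = 0.
θ = (−7 + √(7² + 4·8·15)) / (2·8) = (−7 + √529) / 16 = (−7 + 23)/16 = 1.
ℓ''(θ) = −15/θ² − 8 < 0, confirming a maximum.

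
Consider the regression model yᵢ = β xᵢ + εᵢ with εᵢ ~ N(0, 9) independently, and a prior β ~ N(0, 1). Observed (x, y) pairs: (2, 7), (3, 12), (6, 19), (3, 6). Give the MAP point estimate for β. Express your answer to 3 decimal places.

β̂_MAP = 2.716

log p(β | y) = −Σ(yᵢ − βxᵢ)²/(2·9) − β²/(2·1) + const.
Setting the derivative to zero: Σxᵢ(yᵢ − βxᵢ)/9 − β/1 = 0, so β = Σxᵢyᵢ / (Σxᵢ² + σ²/τ²).
Σxᵢyᵢ = 2·7 + 3·12 + 6·19 + 3·6 = 182; Σxᵢ² = 58; σ²/τ² = 9.
β̂_MAP = 182 / (58 + 9) = 182/67 ≈ 2.716.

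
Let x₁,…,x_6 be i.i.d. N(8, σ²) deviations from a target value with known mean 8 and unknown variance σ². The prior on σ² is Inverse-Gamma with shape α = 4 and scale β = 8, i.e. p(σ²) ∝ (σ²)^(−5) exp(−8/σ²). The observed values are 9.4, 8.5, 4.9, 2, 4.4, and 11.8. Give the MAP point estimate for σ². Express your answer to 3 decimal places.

Sum of squared deviations about the known mean: SS = (9.4−8)² + (8.5−8)² + (4.9−8)² + (2−8)² + (4.4−8)² + (11.8−8)² = 75.22.
The Normal likelihood contributes (σ²)^(−n/2) exp(−SS/(2σ²)), so the posterior is Inverse-Gamma(α + n/2, β + SS/2) = Inverse-Gamma(7, 45.61).
The mode of Inverse-Gamma(a, b) is b/(a+1) = 45.61/8 ≈ 5.701.

σ̂²_MAP = 5.701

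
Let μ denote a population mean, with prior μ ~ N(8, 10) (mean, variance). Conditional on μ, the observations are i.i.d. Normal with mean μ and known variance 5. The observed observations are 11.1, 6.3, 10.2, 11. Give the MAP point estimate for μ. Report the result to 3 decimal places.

n = 4; x̄ = (11.1 + 6.3 + 10.2 + 11)/4 = 38.6/4 = 9.65.
For a Normal prior and Normal likelihood with known variance, the posterior is Normal; its mode equals its mean, the precision-weighted average.
Prior precision 1/σ₀² = 1/10 = 0.1; data precision n/σ² = 4/5 = 0.8.
μ̂ = (0.1·8 + 0.8·9.65) / (0.1 + 0.8) = 8.52/0.9 = 142/15 ≈ 9.467.

μ̂_MAP = 9.467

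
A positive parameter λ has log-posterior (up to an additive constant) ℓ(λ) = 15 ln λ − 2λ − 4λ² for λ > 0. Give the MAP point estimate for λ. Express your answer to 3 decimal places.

ℓ'(λ) = 15/λ − 2 − 8λ. Setting this to zero and multiplying by λ: 8λ² + 2λ − 15 = 0.
λ = (−2 + √(2² + 4·8·15)) / (2·8) = (−2 + √484) / 16 = (−2 + 22)/16 = 5/4.
ℓ''(λ) = −15/λ² − 8 < 0, confirming a maximum.

λ̂_MAP = 1.250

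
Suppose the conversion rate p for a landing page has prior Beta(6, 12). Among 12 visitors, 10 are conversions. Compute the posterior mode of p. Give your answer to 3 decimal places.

Prior: Beta(6, 12).
Data: 10 successes in 12 trials. The binomial likelihood contributes p^10(1−p)^2, so the posterior is Beta(6+10, 12+2) = Beta(16, 14).
For Beta(a, b) with a, b > 1 the mode is (a−1)/(a+b−2) = 15/28 ≈ 0.536.

p̂_MAP = 0.536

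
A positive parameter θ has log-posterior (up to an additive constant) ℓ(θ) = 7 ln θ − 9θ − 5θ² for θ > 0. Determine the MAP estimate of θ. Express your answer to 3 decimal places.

ℓ'(θ) = 7/θ − 9 − 10θ. Setting this to zero and multiplying by θ: 10θ² + 9θ − 7 = 0.
θ = (−9 + √(9² + 4·10·7)) / (2·10) = (−9 + √361) / 20 = (−9 + 19)/20 = 1/2.
ℓ''(θ) = −7/θ² − 10 < 0, confirming a maximum.

θ̂_MAP = 0.500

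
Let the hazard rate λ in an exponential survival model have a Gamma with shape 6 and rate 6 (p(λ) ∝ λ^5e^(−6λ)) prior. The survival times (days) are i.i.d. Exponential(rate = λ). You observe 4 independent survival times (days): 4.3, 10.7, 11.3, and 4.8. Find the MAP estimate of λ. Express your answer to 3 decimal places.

The Exponential(rate=λ) likelihood is ∝ λ^n e^(−λΣtᵢ). Here n = 4 and Σtᵢ = 4.3 + 10.7 + 11.3 + 4.8 = 31.1.
Posterior ∝ λ^5e^(−6λ) · λ^4e^(−31.1λ) = λ^9e^(−37.1λ), i.e. Gamma(10, 37.1).
Mode = (a−1)/b = 9/37.1 ≈ 0.243.

λ̂_MAP = 0.243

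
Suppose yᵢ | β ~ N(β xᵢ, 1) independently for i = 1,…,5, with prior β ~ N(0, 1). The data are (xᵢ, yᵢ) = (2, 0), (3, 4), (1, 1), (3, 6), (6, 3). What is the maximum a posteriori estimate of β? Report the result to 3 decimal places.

β̂_MAP = 0.817

log p(β | y) = −Σ(yᵢ − βxᵢ)²/(2·1) − β²/(2·1) + const.
Setting the derivative to zero: Σxᵢ(yᵢ − βxᵢ)/1 − β/1 = 0, so β = Σxᵢyᵢ / (Σxᵢ² + σ²/τ²).
Σxᵢyᵢ = 2·0 + 3·4 + 1·1 + 3·6 + 6·3 = 49; Σxᵢ² = 59; σ²/τ² = 1.
β̂_MAP = 49 / (59 + 1) = 49/60 ≈ 0.817.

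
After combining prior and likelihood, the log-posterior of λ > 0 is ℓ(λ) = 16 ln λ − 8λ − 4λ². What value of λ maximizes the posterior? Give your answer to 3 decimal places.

λ̂_MAP = 1.000

ℓ'(λ) = 16/λ − 8 − 8λ. Setting this to zero and multiplying by λ: 8λ² + 8λ − 16 = 0.
λ = (−8 + √(8² + 4·8·16)) / (2·8) = (−8 + √576) / 16 = (−8 + 24)/16 = 1.
ℓ''(λ) = −16/λ² − 8 < 0, confirming a maximum.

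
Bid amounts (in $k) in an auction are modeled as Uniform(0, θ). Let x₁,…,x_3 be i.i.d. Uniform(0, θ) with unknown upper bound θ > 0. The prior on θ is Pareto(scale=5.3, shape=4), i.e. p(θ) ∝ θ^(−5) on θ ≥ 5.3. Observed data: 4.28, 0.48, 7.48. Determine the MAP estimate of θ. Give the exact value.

θ̂_MAP = 7.48

The Uniform(0, θ) likelihood is θ^(−n) for θ ≥ max(xᵢ), zero otherwise. Here max(xᵢ) = 7.48.
Posterior ∝ θ^(−5) · θ^(−3) = θ^(−8) on θ ≥ max(5.3, 7.48) = 7.48.
This density is strictly decreasing in θ, so the posterior mode lies at the lower boundary of the support.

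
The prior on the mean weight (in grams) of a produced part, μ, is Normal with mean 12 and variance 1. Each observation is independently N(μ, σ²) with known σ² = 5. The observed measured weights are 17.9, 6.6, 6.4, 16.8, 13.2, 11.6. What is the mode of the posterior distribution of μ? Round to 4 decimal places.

n = 6; x̄ = (17.9 + 6.6 + 6.4 + 16.8 + 13.2 + 11.6)/6 = 72.5/6 = 145/12 ≈ 12.0833.
For a Normal prior and Normal likelihood with known variance, the posterior is Normal; its mode equals its mean, the precision-weighted average.
Prior precision 1/σ₀² = 1/1 = 1; data precision n/σ² = 6/5 = 1.2.
μ̂ = (1·12 + 1.2·(145/12)) / (1 + 1.2) = 26.5/2.2 = 265/22 ≈ 12.0455.

μ̂_MAP = 12.0455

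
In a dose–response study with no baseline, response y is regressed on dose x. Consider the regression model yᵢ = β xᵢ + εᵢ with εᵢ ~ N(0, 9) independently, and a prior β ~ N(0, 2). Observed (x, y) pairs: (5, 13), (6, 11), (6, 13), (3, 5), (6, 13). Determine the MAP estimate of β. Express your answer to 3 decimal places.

β̂_MAP = 2.061

log p(β | y) = −Σ(yᵢ − βxᵢ)²/(2·9) − β²/(2·2) + const.
Setting the derivative to zero: Σxᵢ(yᵢ − βxᵢ)/9 − β/2 = 0, so β = Σxᵢyᵢ / (Σxᵢ² + σ²/τ²).
Σxᵢyᵢ = 5·13 + 6·11 + 6·13 + 3·5 + 6·13 = 302; Σxᵢ² = 142; σ²/τ² = 4.5.
β̂_MAP = 302 / (142 + 4.5) = 302/146.5 ≈ 2.061.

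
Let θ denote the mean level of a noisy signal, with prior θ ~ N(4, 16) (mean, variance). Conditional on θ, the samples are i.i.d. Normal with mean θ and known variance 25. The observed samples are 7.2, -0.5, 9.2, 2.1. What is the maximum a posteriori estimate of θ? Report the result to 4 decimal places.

n = 4; x̄ = (7.2 + (-0.5) + 9.2 + 2.1)/4 = 18/4 = 4.5.
For a Normal prior and Normal likelihood with known variance, the posterior is Normal; its mode equals its mean, the precision-weighted average.
Prior precision 1/σ₀² = 1/16 = 0.0625; data precision n/σ² = 4/25 = 0.16.
θ̂ = (0.0625·4 + 0.16·4.5) / (0.0625 + 0.16) = 0.97/0.2225 = 388/89 ≈ 4.3596.

θ̂_MAP = 4.3596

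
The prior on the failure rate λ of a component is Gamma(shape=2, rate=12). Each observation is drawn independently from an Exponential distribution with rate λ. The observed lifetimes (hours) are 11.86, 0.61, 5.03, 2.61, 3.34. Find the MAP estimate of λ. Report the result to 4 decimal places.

The Exponential(rate=λ) likelihood is ∝ λ^n e^(−λΣtᵢ). Here n = 5 and Σtᵢ = 11.86 + 0.61 + 5.03 + 2.61 + 3.34 = 23.45.
Posterior ∝ λe^(−12λ) · λ^5e^(−23.45λ) = λ^6e^(−35.45λ), i.e. Gamma(7, 35.45).
Mode = (a−1)/b = 6/35.45 ≈ 0.1693.

λ̂_MAP = 0.1693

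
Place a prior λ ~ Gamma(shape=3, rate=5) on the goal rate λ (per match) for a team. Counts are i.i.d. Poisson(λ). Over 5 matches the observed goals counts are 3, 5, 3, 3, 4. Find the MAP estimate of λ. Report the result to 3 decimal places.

λ̂_MAP = 2.000

Σxᵢ = 3+5+3+3+4 = 18, with n = 5.
Posterior ∝ λ^2e^(−5λ) · λ^18e^(−5λ) = λ^20e^(−10λ), i.e. Gamma(shape=21, rate=10).
The mode of a Gamma(a, b) with a ≥ 1 (shape–rate) is (a−1)/b = 20/10 ≈ 2.000.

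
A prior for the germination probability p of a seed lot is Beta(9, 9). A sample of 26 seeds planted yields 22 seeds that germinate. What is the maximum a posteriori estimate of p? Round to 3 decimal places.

p̂_MAP = 0.714

Prior: Beta(9, 9).
Data: 22 successes in 26 trials. The binomial likelihood contributes p^22(1−p)^4, so the posterior is Beta(9+22, 9+4) = Beta(31, 13).
For Beta(a, b) with a, b > 1 the mode is (a−1)/(a+b−2) = 30/42 ≈ 0.714.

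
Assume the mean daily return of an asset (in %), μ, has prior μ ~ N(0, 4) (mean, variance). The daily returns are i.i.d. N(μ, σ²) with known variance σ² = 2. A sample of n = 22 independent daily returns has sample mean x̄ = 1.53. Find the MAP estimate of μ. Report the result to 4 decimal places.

μ̂_MAP = 1.4960

n = 22, x̄ = 1.53.
For a Normal prior and Normal likelihood with known variance, the posterior is Normal; its mode equals its mean, the precision-weighted average.
Prior precision 1/σ₀² = 1/4 = 0.25; data precision n/σ² = 22/2 = 11.
μ̂ = (0.25·0 + 11·1.53) / (0.25 + 11) = 16.83/11.25 = 1.4960.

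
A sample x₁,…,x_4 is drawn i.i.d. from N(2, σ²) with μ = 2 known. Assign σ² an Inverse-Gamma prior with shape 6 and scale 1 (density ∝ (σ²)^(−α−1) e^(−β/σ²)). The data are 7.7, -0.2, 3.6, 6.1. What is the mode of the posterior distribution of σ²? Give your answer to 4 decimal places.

Sum of squared deviations about the known mean: SS = (7.7−2)² + (-0.2−2)² + (3.6−2)² + (6.1−2)² = 56.7.
The Normal likelihood contributes (σ²)^(−n/2) exp(−SS/(2σ²)), so the posterior is Inverse-Gamma(α + n/2, β + SS/2) = Inverse-Gamma(8, 29.35).
The mode of Inverse-Gamma(a, b) is b/(a+1) = 29.35/9 ≈ 3.2611.

σ̂²_MAP = 3.2611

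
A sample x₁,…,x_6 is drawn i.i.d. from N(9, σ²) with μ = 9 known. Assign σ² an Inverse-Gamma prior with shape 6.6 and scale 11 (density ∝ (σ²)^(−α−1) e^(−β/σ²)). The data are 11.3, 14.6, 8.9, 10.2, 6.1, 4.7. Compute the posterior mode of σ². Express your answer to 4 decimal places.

σ̂²_MAP = 4.1038

Sum of squared deviations about the known mean: SS = (11.3−9)² + (14.6−9)² + (8.9−9)² + (10.2−9)² + (6.1−9)² + (4.7−9)² = 65.
The Normal likelihood contributes (σ²)^(−n/2) exp(−SS/(2σ²)), so the posterior is Inverse-Gamma(α + n/2, β + SS/2) = Inverse-Gamma(9.6, 43.5).
The mode of Inverse-Gamma(a, b) is b/(a+1) = 43.5/10.6 ≈ 4.1038.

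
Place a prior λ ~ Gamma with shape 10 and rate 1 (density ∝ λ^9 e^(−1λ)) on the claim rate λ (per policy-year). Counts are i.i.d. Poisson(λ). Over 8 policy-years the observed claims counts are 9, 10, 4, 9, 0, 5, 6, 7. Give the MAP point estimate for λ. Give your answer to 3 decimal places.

λ̂_MAP = 6.556

Σxᵢ = 9+10+4+9+0+5+6+7 = 50, with n = 8.
Posterior ∝ λ^9e^(−1λ) · λ^50e^(−8λ) = λ^59e^(−9λ), i.e. Gamma(shape=60, rate=9).
The mode of a Gamma(a, b) with a ≥ 1 (shape–rate) is (a−1)/b = 59/9 ≈ 6.556.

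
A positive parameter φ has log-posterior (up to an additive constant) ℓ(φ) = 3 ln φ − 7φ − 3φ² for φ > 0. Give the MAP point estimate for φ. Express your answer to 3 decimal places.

φ̂_MAP = 0.333

ℓ'(φ) = 3/φ − 7 − 6φ. Setting this to zero and multiplying by φ: 6φ² + 7φ − 3 = 0.
φ = (−7 + √(7² + 4·6·3)) / (2·6) = (−7 + √121) / 12 = (−7 + 11)/12 = 1/3.
ℓ''(φ) = −3/φ² − 6 < 0, confirming a maximum.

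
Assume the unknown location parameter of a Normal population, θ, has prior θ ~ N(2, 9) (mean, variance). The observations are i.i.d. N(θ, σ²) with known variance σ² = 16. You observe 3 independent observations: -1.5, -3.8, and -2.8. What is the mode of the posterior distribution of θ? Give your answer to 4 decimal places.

θ̂_MAP = -0.9512

n = 3; x̄ = ((-1.5) + (-3.8) + (-2.8))/3 = -8.1/3 = -2.7.
For a Normal prior and Normal likelihood with known variance, the posterior is Normal; its mode equals its mean, the precision-weighted average.
Prior precision 1/σ₀² = 1/9; data precision n/σ² = 3/16 = 0.1875.
θ̂ = ((1/9)·2 + 0.1875·(-2.7)) / (1/9 + 0.1875) = (-409/1440)/(43/144) = -409/430 ≈ -0.9512.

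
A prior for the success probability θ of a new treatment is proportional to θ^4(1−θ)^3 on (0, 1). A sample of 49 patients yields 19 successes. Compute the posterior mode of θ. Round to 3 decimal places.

The prior density ∝ θ^4(1−θ)^3 is the kernel of Beta(5, 4).
Data: 19 successes in 49 trials. The binomial likelihood contributes θ^19(1−θ)^30, so the posterior is Beta(5+19, 4+30) = Beta(24, 34).
For Beta(a, b) with a, b > 1 the mode is (a−1)/(a+b−2) = 23/56 ≈ 0.411.

θ̂_MAP = 0.411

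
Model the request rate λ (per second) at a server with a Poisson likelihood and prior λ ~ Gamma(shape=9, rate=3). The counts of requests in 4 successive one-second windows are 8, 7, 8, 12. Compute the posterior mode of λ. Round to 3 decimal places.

Σxᵢ = 8+7+8+12 = 35, with n = 4.
Posterior ∝ λ^8e^(−3λ) · λ^35e^(−4λ) = λ^43e^(−7λ), i.e. Gamma(shape=44, rate=7).
The mode of a Gamma(a, b) with a ≥ 1 (shape–rate) is (a−1)/b = 43/7 ≈ 6.143.

λ̂_MAP = 6.143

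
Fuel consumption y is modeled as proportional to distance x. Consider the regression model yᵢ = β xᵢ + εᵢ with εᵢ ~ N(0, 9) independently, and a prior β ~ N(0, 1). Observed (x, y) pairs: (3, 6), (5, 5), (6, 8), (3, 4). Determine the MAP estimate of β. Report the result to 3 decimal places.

β̂_MAP = 1.170

log p(β | y) = −Σ(yᵢ − βxᵢ)²/(2·9) − β²/(2·1) + const.
Setting the derivative to zero: Σxᵢ(yᵢ − βxᵢ)/9 − β/1 = 0, so β = Σxᵢyᵢ / (Σxᵢ² + σ²/τ²).
Σxᵢyᵢ = 3·6 + 5·5 + 6·8 + 3·4 = 103; Σxᵢ² = 79; σ²/τ² = 9.
β̂_MAP = 103 / (79 + 9) = 103/88 ≈ 1.170.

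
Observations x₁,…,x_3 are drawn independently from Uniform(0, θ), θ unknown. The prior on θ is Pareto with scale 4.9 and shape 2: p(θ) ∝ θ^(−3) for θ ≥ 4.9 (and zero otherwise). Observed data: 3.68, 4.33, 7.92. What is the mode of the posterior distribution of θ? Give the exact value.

θ̂_MAP = 7.92

The Uniform(0, θ) likelihood is θ^(−n) for θ ≥ max(xᵢ), zero otherwise. Here max(xᵢ) = 7.92.
Posterior ∝ θ^(−3) · θ^(−3) = θ^(−6) on θ ≥ max(4.9, 7.92) = 7.92.
This density is strictly decreasing in θ, so the posterior mode lies at the lower boundary of the support.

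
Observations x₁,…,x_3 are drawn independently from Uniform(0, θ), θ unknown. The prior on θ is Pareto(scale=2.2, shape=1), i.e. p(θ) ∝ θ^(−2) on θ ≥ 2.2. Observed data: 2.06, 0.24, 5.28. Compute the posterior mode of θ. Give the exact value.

The Uniform(0, θ) likelihood is θ^(−n) for θ ≥ max(xᵢ), zero otherwise. Here max(xᵢ) = 5.28.
Posterior ∝ θ^(−2) · θ^(−3) = θ^(−5) on θ ≥ max(2.2, 5.28) = 5.28.
This density is strictly decreasing in θ, so the posterior mode lies at the lower boundary of the support.

θ̂_MAP = 5.28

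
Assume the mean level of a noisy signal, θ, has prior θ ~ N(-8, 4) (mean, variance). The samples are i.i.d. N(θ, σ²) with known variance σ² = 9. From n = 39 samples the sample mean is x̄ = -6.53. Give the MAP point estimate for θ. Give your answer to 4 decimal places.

θ̂_MAP = -6.6102

n = 39, x̄ = -6.53.
For a Normal prior and Normal likelihood with known variance, the posterior is Normal; its mode equals its mean, the precision-weighted average.
Prior precision 1/σ₀² = 1/4 = 0.25; data precision n/σ² = 39/9 = 13/3.
θ̂ = (0.25·(-8) + (13/3)·(-6.53)) / (0.25 + 13/3) = (-9089/300)/(55/12) = -9089/1375 ≈ -6.6102.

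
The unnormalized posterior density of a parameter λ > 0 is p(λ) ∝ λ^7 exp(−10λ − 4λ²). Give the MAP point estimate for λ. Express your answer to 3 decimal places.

λ̂_MAP = 0.500

ℓ'(λ) = 7/λ − 10 − 8λ. Setting this to zero and multiplying by λ: 8λ² + 10λ − 7 = 0.
λ = (−10 + √(10² + 4·8·7)) / (2·8) = (−10 + √324) / 16 = (−10 + 18)/16 = 1/2.
ℓ''(λ) = −7/λ² − 8 < 0, confirming a maximum.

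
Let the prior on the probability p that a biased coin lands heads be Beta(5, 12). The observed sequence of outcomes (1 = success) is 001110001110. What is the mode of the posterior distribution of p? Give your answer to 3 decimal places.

p̂_MAP = 0.370

Prior: Beta(5, 12).
Data: 6 successes in 12 trials (from the sequence). The binomial likelihood contributes p^6(1−p)^6, so the posterior is Beta(5+6, 12+6) = Beta(11, 18).
For Beta(a, b) with a, b > 1 the mode is (a−1)/(a+b−2) = 10/27 ≈ 0.370.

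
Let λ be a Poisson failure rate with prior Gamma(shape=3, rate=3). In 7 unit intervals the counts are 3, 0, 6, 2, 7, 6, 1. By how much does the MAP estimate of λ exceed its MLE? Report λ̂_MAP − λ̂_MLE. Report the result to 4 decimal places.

MAP − MLE = -0.8714

Σxᵢ = 25. Posterior is Gamma(28, 10); MAP = (28−1)/10 = 27/10 ≈ 2.70000.
MLE = x̄ = 25/7 ≈ 3.57143.
Difference = 27/10 − 25/7 = -61/70 ≈ -0.8714.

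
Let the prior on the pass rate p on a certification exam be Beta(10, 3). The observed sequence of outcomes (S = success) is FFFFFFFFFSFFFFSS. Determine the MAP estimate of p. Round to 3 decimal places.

Prior: Beta(10, 3).
Data: 3 successes in 16 trials (from the sequence). The binomial likelihood contributes p^3(1−p)^13, so the posterior is Beta(10+3, 3+13) = Beta(13, 16).
For Beta(a, b) with a, b > 1 the mode is (a−1)/(a+b−2) = 12/27 ≈ 0.444.

p̂_MAP = 0.444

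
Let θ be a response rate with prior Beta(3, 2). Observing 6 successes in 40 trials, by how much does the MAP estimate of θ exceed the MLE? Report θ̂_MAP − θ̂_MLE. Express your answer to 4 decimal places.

Posterior is Beta(9, 36); MAP = (9−1)/(45−2) = 8/43 ≈ 0.18605.
MLE ignores the prior: θ̂_MLE = k/n = 6/40 ≈ 0.15000.
Difference = 8/43 − 6/40 = 31/860 ≈ 0.0360.

MAP − MLE = 0.0360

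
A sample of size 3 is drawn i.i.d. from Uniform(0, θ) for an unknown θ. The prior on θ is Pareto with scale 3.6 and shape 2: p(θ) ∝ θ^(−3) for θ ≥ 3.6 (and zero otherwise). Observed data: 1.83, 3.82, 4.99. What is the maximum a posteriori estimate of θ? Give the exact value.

θ̂_MAP = 4.99

The Uniform(0, θ) likelihood is θ^(−n) for θ ≥ max(xᵢ), zero otherwise. Here max(xᵢ) = 4.99.
Posterior ∝ θ^(−3) · θ^(−3) = θ^(−6) on θ ≥ max(3.6, 4.99) = 4.99.
This density is strictly decreasing in θ, so the posterior mode lies at the lower boundary of the support.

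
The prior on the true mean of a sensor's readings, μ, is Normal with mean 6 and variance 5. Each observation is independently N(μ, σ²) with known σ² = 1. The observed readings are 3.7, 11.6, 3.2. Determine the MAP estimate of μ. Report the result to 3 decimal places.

μ̂_MAP = 6.156

n = 3; x̄ = (3.7 + 11.6 + 3.2)/3 = 18.5/3 = 37/6 ≈ 6.1667.
For a Normal prior and Normal likelihood with known variance, the posterior is Normal; its mode equals its mean, the precision-weighted average.
Prior precision 1/σ₀² = 1/5 = 0.2; data precision n/σ² = 3/1 = 3.
μ̂ = (0.2·6 + 3·(37/6)) / (0.2 + 3) = 19.7/3.2 = 6.15625 ≈ 6.156.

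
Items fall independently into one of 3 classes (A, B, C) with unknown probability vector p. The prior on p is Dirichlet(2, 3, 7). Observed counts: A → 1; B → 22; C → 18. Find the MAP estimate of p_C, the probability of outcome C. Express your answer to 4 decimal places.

MAP estimate of p_C = 0.4800

The posterior is Dirichlet(αᵢ + nᵢ) = Dirichlet(3, 25, 25).
For a Dirichlet(a₁,…,a_K) with all aᵢ > 1, the mode has j-th component (aⱼ − 1)/(Σaᵢ − K).
Here Σaᵢ = 53 and K = 3, so p_C = (25 − 1)/(53 − 3) = 24/50 ≈ 0.4800.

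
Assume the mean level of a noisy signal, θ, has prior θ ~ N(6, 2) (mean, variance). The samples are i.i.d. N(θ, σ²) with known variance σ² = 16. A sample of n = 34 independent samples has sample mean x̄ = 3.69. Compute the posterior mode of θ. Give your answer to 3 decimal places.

n = 34, x̄ = 3.69.
For a Normal prior and Normal likelihood with known variance, the posterior is Normal; its mode equals its mean, the precision-weighted average.
Prior precision 1/σ₀² = 1/2 = 0.5; data precision n/σ² = 34/16 = 2.125.
θ̂ = (0.5·6 + 2.125·3.69) / (0.5 + 2.125) = 10.84125/2.625 = 4.130.

θ̂_MAP = 4.130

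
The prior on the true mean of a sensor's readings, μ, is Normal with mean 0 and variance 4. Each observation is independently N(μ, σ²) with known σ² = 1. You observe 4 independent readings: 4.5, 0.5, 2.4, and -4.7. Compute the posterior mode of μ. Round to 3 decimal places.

n = 4; x̄ = (4.5 + 0.5 + 2.4 + (-4.7))/4 = 2.7/4 = 0.675.
For a Normal prior and Normal likelihood with known variance, the posterior is Normal; its mode equals its mean, the precision-weighted average.
Prior precision 1/σ₀² = 1/4 = 0.25; data precision n/σ² = 4/1 = 4.
μ̂ = (0.25·0 + 4·0.675) / (0.25 + 4) = 2.7/4.25 = 54/85 ≈ 0.635.

μ̂_MAP = 0.635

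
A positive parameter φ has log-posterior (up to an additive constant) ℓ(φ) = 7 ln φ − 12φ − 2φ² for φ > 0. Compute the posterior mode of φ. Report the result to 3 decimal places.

φ̂_MAP = 0.500

ℓ'(φ) = 7/φ − 12 − 4φ. Setting this to zero and multiplying by φ: 4φ² + 12φ − 7 = 0.
φ = (−12 + √(12² + 4·4·7)) / (2·4) = (−12 + √256) / 8 = (−12 + 16)/8 = 1/2.
ℓ''(φ) = −7/φ² − 4 < 0, confirming a maximum.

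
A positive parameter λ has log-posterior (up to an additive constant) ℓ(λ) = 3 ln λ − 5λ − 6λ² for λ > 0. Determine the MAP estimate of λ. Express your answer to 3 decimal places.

ℓ'(λ) = 3/λ − 5 − 12λ. Setting this to zero and multiplying by λ: 12λ² + 5λ − 3 = 0.
λ = (−5 + √(5² + 4·12·3)) / (2·12) = (−5 + √169) / 24 = (−5 + 13)/24 = 1/3.
ℓ''(λ) = −3/λ² − 12 < 0, confirming a maximum.

λ̂_MAP = 0.333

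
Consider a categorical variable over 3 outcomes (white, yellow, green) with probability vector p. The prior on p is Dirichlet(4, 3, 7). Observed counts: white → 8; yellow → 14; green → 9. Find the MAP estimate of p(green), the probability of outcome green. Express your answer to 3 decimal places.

The posterior is Dirichlet(αᵢ + nᵢ) = Dirichlet(12, 17, 16).
For a Dirichlet(a₁,…,a_K) with all aᵢ > 1, the mode has j-th component (aⱼ − 1)/(Σaᵢ − K).
Here Σaᵢ = 45 and K = 3, so p(green) = (16 − 1)/(45 − 3) = 15/42 ≈ 0.357.

MAP estimate of p(green) = 0.357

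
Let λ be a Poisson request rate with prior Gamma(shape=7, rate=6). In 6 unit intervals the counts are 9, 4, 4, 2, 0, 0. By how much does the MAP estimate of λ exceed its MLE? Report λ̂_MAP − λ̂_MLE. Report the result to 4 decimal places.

MAP − MLE = -1.0833

Σxᵢ = 19. Posterior is Gamma(26, 12); MAP = (26−1)/12 = 25/12 ≈ 2.08333.
MLE = x̄ = 19/6 ≈ 3.16667.
Difference = 25/12 − 19/6 = -13/12 ≈ -1.0833.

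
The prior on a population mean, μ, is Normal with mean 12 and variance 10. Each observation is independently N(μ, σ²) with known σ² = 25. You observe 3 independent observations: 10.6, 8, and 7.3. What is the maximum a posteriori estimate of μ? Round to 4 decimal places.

μ̂_MAP = 10.1636

n = 3; x̄ = (10.6 + 8 + 7.3)/3 = 25.9/3 = 259/30 ≈ 8.6333.
For a Normal prior and Normal likelihood with known variance, the posterior is Normal; its mode equals its mean, the precision-weighted average.
Prior precision 1/σ₀² = 1/10 = 0.1; data precision n/σ² = 3/25 = 0.12.
μ̂ = (0.1·12 + 0.12·(259/30)) / (0.1 + 0.12) = 2.236/0.22 = 559/55 ≈ 10.1636.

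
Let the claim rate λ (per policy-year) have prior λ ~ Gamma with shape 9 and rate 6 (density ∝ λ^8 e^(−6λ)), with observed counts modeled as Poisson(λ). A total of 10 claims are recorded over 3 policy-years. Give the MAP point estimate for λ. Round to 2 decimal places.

λ̂_MAP = 2.00

Σxᵢ = 10, n = 3.
Posterior ∝ λ^8e^(−6λ) · λ^10e^(−3λ) = λ^18e^(−9λ), i.e. Gamma(shape=19, rate=9).
The mode of a Gamma(a, b) with a ≥ 1 (shape–rate) is (a−1)/b = 18/9 ≈ 2.00.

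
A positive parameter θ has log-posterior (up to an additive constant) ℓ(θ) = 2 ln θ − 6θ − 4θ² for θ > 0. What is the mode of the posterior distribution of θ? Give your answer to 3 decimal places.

ℓ'(θ) = 2/θ − 6 − 8θ. Setting this to zero and multiplying by θ: 8θ² + 6θ − 2 = 0.
θ = (−6 + √(6² + 4·8·2)) / (2·8) = (−6 + √100) / 16 = (−6 + 10)/16 = 1/4.
ℓ''(θ) = −2/θ² − 8 < 0, confirming a maximum.

θ̂_MAP = 0.250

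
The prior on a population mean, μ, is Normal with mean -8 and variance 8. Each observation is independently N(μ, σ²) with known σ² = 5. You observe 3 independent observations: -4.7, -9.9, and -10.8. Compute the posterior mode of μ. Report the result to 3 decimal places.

n = 3; x̄ = ((-4.7) + (-9.9) + (-10.8))/3 = -25.4/3 = -127/15 ≈ -8.4667.
For a Normal prior and Normal likelihood with known variance, the posterior is Normal; its mode equals its mean, the precision-weighted average.
Prior precision 1/σ₀² = 1/8 = 0.125; data precision n/σ² = 3/5 = 0.6.
μ̂ = (0.125·(-8) + 0.6·(-127/15)) / (0.125 + 0.6) = (-6.08)/0.725 = -1216/145 ≈ -8.386.

μ̂_MAP = -8.386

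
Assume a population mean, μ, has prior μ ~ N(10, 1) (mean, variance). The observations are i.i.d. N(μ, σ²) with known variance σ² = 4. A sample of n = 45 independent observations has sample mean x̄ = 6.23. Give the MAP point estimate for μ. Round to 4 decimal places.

μ̂_MAP = 6.5378

n = 45, x̄ = 6.23.
For a Normal prior and Normal likelihood with known variance, the posterior is Normal; its mode equals its mean, the precision-weighted average.
Prior precision 1/σ₀² = 1/1 = 1; data precision n/σ² = 45/4 = 11.25.
μ̂ = (1·10 + 11.25·6.23) / (1 + 11.25) = 80.0875/12.25 = 6407/980 ≈ 6.5378.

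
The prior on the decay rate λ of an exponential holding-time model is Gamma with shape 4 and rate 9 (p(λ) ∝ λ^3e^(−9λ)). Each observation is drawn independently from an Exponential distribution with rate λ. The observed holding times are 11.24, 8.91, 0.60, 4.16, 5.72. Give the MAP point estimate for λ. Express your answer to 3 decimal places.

λ̂_MAP = 0.202

The Exponential(rate=λ) likelihood is ∝ λ^n e^(−λΣtᵢ). Here n = 5 and Σtᵢ = 11.24 + 8.91 + 0.60 + 4.16 + 5.72 = 30.63.
Posterior ∝ λ^3e^(−9λ) · λ^5e^(−30.63λ) = λ^8e^(−39.63λ), i.e. Gamma(9, 39.63).
Mode = (a−1)/b = 8/39.63 ≈ 0.202.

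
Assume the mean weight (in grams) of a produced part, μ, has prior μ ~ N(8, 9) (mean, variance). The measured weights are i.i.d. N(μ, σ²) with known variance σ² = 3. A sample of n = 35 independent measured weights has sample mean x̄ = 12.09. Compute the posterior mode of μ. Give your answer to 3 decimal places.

μ̂_MAP = 12.051

n = 35, x̄ = 12.09.
For a Normal prior and Normal likelihood with known variance, the posterior is Normal; its mode equals its mean, the precision-weighted average.
Prior precision 1/σ₀² = 1/9; data precision n/σ² = 35/3.
μ̂ = ((1/9)·8 + (35/3)·12.09) / (1/9 + 35/3) = (25549/180)/(106/9) = 25549/2120 ≈ 12.051.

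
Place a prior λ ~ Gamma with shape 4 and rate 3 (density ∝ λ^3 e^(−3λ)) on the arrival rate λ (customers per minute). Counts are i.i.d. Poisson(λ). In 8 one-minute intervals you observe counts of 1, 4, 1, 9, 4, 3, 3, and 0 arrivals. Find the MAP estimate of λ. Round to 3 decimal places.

λ̂_MAP = 2.545

Σxᵢ = 1+4+1+9+4+3+3+0 = 25, with n = 8.
Posterior ∝ λ^3e^(−3λ) · λ^25e^(−8λ) = λ^28e^(−11λ), i.e. Gamma(shape=29, rate=11).
The mode of a Gamma(a, b) with a ≥ 1 (shape–rate) is (a−1)/b = 28/11 ≈ 2.545.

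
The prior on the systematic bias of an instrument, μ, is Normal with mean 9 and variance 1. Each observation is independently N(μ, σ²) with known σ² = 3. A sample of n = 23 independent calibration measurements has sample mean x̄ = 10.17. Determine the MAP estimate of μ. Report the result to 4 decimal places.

μ̂_MAP = 10.0350

n = 23, x̄ = 10.17.
For a Normal prior and Normal likelihood with known variance, the posterior is Normal; its mode equals its mean, the precision-weighted average.
Prior precision 1/σ₀² = 1/1 = 1; data precision n/σ² = 23/3.
μ̂ = (1·9 + (23/3)·10.17) / (1 + 23/3) = 86.97/(26/3) = 10.0350.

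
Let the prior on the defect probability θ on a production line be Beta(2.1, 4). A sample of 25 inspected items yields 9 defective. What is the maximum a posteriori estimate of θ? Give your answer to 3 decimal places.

Prior: Beta(2.1, 4).
Data: 9 successes in 25 trials. The binomial likelihood contributes θ^9(1−θ)^16, so the posterior is Beta(2.1+9, 4+16) = Beta(11.1, 20).
For Beta(a, b) with a, b > 1 the mode is (a−1)/(a+b−2) = 10.1/29.1 ≈ 0.347.

θ̂_MAP = 0.347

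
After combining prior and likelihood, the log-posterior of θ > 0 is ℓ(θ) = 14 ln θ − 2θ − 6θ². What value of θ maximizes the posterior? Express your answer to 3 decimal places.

θ̂_MAP = 1.000

ℓ'(θ) = 14/θ − 2 − 12θ. Setting this to zero and multiplying by θ: 12θ² + 2θ − 14 = 0.
θ = (−2 + √(2² + 4·12·14)) / (2·12) = (−2 + √676) / 24 = (−2 + 26)/24 = 1.
ℓ''(θ) = −14/θ² − 12 < 0, confirming a maximum.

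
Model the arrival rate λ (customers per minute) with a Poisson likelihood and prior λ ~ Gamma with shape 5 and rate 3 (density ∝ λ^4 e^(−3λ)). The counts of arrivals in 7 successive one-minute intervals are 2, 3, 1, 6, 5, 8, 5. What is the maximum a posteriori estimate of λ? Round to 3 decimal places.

Σxᵢ = 2+3+1+6+5+8+5 = 30, with n = 7.
Posterior ∝ λ^4e^(−3λ) · λ^30e^(−7λ) = λ^34e^(−10λ), i.e. Gamma(shape=35, rate=10).
The mode of a Gamma(a, b) with a ≥ 1 (shape–rate) is (a−1)/b = 34/10 ≈ 3.400.

λ̂_MAP = 3.400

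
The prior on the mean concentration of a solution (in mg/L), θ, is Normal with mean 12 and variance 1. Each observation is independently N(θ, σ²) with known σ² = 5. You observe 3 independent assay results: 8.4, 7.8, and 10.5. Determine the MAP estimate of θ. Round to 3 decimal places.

n = 3; x̄ = (8.4 + 7.8 + 10.5)/3 = 26.7/3 = 8.9.
For a Normal prior and Normal likelihood with known variance, the posterior is Normal; its mode equals its mean, the precision-weighted average.
Prior precision 1/σ₀² = 1/1 = 1; data precision n/σ² = 3/5 = 0.6.
θ̂ = (1·12 + 0.6·8.9) / (1 + 0.6) = 17.34/1.6 = 10.8375 ≈ 10.838.

θ̂_MAP = 10.838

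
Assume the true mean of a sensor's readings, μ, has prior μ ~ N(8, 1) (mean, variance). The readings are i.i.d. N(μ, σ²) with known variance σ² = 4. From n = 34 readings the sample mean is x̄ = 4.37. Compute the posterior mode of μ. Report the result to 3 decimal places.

μ̂_MAP = 4.752

n = 34, x̄ = 4.37.
For a Normal prior and Normal likelihood with known variance, the posterior is Normal; its mode equals its mean, the precision-weighted average.
Prior precision 1/σ₀² = 1/1 = 1; data precision n/σ² = 34/4 = 8.5.
μ̂ = (1·8 + 8.5·4.37) / (1 + 8.5) = 45.145/9.5 = 9029/1900 ≈ 4.752.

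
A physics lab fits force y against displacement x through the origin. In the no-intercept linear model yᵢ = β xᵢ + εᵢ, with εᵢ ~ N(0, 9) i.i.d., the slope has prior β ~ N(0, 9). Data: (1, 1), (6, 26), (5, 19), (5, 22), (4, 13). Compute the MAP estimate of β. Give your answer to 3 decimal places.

log p(β | y) = −Σ(yᵢ − βxᵢ)²/(2·9) − β²/(2·9) + const.
Setting the derivative to zero: Σxᵢ(yᵢ − βxᵢ)/9 − β/9 = 0, so β = Σxᵢyᵢ / (Σxᵢ² + σ²/τ²).
Σxᵢyᵢ = 1·1 + 6·26 + 5·19 + 5·22 + 4·13 = 414; Σxᵢ² = 103; σ²/τ² = 1.
β̂_MAP = 414 / (103 + 1) = 414/104 ≈ 3.981.

β̂_MAP = 3.981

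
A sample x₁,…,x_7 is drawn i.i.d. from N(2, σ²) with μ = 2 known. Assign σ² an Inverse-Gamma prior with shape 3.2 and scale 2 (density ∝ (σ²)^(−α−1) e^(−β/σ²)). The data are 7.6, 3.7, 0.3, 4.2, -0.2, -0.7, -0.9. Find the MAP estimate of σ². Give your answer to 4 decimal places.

σ̂²_MAP = 4.3195

Sum of squared deviations about the known mean: SS = (7.6−2)² + (3.7−2)² + (0.3−2)² + (4.2−2)² + (-0.2−2)² + (-0.7−2)² + (-0.9−2)² = 62.52.
The Normal likelihood contributes (σ²)^(−n/2) exp(−SS/(2σ²)), so the posterior is Inverse-Gamma(α + n/2, β + SS/2) = Inverse-Gamma(6.7, 33.26).
The mode of Inverse-Gamma(a, b) is b/(a+1) = 33.26/7.7 ≈ 4.3195.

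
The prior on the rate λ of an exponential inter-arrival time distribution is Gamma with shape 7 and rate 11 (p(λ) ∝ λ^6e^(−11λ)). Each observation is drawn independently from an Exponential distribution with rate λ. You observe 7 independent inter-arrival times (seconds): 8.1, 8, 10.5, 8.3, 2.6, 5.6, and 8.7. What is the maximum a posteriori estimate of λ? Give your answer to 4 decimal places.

The Exponential(rate=λ) likelihood is ∝ λ^n e^(−λΣtᵢ). Here n = 7 and Σtᵢ = 8.1 + 8 + 10.5 + 8.3 + 2.6 + 5.6 + 8.7 = 51.8.
Posterior ∝ λ^6e^(−11λ) · λ^7e^(−51.8λ) = λ^13e^(−62.8λ), i.e. Gamma(14, 62.8).
Mode = (a−1)/b = 13/62.8 ≈ 0.2070.

λ̂_MAP = 0.2070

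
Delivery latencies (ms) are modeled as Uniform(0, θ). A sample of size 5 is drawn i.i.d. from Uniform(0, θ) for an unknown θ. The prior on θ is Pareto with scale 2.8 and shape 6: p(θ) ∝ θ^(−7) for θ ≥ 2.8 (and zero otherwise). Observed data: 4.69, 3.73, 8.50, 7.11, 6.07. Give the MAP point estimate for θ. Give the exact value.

θ̂_MAP = 8.50

The Uniform(0, θ) likelihood is θ^(−n) for θ ≥ max(xᵢ), zero otherwise. Here max(xᵢ) = 8.50.
Posterior ∝ θ^(−7) · θ^(−5) = θ^(−12) on θ ≥ max(2.8, 8.50) = 8.50.
This density is strictly decreasing in θ, so the posterior mode lies at the lower boundary of the support.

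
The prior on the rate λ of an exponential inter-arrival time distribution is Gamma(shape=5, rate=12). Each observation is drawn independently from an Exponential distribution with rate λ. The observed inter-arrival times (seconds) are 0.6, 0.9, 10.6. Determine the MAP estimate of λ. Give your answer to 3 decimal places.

λ̂_MAP = 0.290

The Exponential(rate=λ) likelihood is ∝ λ^n e^(−λΣtᵢ). Here n = 3 and Σtᵢ = 0.6 + 0.9 + 10.6 = 12.1.
Posterior ∝ λ^4e^(−12λ) · λ^3e^(−12.1λ) = λ^7e^(−24.1λ), i.e. Gamma(8, 24.1).
Mode = (a−1)/b = 7/24.1 ≈ 0.290.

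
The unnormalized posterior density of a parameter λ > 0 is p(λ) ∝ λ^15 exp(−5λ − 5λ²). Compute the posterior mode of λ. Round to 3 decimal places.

λ̂_MAP = 1.000

ℓ'(λ) = 15/λ − 5 − 10λ. Setting this to zero and multiplying by λ: 10λ² + 5λ − 15 = 0.
λ = (−5 + √(5² + 4·10·15)) / (2·10) = (−5 + √625) / 20 = (−5 + 25)/20 = 1.
ℓ''(λ) = −15/λ² − 10 < 0, confirming a maximum.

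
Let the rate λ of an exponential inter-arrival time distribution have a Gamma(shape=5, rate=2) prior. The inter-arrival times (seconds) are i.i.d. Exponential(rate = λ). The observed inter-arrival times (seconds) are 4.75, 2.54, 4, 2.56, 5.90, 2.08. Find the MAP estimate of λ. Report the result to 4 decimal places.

λ̂_MAP = 0.4196

The Exponential(rate=λ) likelihood is ∝ λ^n e^(−λΣtᵢ). Here n = 6 and Σtᵢ = 4.75 + 2.54 + 4 + 2.56 + 5.90 + 2.08 = 21.83.
Posterior ∝ λ^4e^(−2λ) · λ^6e^(−21.83λ) = λ^10e^(−23.83λ), i.e. Gamma(11, 23.83).
Mode = (a−1)/b = 10/23.83 ≈ 0.4196.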